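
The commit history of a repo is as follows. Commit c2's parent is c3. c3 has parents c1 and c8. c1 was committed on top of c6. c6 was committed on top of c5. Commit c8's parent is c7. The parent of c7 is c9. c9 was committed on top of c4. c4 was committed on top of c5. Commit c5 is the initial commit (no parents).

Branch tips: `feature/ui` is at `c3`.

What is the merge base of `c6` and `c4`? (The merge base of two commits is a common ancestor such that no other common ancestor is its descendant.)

c5

Ancestors of c6: {c5, c6}.
Ancestors of c4: {c4, c5}.
Common ancestors: {c5}.
The only common ancestor is c5, so it is the merge base.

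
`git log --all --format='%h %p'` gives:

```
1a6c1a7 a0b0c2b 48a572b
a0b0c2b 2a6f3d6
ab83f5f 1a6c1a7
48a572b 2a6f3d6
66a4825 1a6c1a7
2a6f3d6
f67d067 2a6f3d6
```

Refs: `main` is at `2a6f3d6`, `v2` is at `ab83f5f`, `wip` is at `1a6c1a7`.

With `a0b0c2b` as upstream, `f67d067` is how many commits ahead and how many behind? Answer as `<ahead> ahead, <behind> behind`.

Reachable from f67d067: {2a6f3d6, f67d067}.
Reachable from a0b0c2b: {2a6f3d6, a0b0c2b}.
Only in f67d067's history (ahead): {f67d067} — 1.
Only in a0b0c2b's history (behind): {a0b0c2b} — 1.

1 ahead, 1 behind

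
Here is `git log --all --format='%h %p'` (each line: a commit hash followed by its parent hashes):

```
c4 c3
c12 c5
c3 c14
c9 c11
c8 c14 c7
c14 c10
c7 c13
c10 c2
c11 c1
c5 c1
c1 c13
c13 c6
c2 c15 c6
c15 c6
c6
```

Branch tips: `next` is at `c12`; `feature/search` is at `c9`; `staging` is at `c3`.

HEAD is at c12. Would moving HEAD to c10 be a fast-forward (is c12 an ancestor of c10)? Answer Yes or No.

A fast-forward from c12 to c10 is possible iff c12 is an ancestor of c10.
Ancestors of c10: {c10, c15, c2, c6}.
c12 is not among them, so fast-forward is not possible.

No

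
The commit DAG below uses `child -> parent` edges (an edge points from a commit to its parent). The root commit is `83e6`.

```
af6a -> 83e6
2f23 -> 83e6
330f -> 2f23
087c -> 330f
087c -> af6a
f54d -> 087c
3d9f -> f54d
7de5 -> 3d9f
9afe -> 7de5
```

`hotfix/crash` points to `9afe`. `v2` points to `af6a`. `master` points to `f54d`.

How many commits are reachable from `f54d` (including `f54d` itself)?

6

Walking parent pointers from f54d: reachable set = {087c, 2f23, 330f, 83e6, af6a, f54d}.
That is 6 commits.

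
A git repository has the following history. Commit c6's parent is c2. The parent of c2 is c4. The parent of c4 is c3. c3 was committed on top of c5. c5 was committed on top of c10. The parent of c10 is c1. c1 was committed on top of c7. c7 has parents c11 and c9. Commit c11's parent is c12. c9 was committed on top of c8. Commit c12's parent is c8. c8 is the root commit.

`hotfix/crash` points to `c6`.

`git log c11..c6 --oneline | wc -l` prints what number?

9

Reachable from c6: {c1, c10, c11, c12, c2, c3, c4, c5, c6, c7, c8, c9}.
Reachable from c11: {c11, c12, c8}.
In c6's history but not c11's: {c1, c10, c2, c3, c4, c5, c6, c7, c9} — 9 commits.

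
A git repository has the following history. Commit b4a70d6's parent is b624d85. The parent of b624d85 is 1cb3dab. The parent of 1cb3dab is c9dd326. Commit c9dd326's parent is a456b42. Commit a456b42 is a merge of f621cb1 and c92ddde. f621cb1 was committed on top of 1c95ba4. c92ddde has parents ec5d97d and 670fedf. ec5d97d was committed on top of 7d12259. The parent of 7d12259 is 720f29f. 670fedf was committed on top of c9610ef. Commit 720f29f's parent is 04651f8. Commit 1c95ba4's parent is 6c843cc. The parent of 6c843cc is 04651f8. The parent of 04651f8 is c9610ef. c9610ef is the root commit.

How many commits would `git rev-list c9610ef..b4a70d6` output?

Reachable from b4a70d6: {04651f8, 1c95ba4, 1cb3dab, 670fedf, 6c843cc, 720f29f, 7d12259, a456b42, b4a70d6, b624d85, c92ddde, c9610ef, c9dd326, ec5d97d, f621cb1}.
Reachable from c9610ef: {c9610ef}.
In b4a70d6's history but not c9610ef's: {04651f8, 1c95ba4, 1cb3dab, 670fedf, 6c843cc, 720f29f, 7d12259, a456b42, b4a70d6, b624d85, c92ddde, c9dd326, ec5d97d, f621cb1} — 14 commits.

14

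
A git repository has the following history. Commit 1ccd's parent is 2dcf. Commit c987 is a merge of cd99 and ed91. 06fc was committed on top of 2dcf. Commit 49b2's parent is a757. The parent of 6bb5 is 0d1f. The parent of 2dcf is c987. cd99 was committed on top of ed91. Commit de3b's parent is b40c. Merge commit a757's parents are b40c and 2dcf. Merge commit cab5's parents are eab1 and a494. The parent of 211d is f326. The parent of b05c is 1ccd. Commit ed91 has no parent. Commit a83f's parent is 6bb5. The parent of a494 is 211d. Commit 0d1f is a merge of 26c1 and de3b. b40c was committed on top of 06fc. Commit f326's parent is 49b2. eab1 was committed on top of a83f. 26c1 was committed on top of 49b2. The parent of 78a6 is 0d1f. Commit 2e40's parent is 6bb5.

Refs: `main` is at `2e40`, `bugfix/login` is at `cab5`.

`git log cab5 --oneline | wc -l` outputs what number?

Walking parent pointers from cab5: reachable set = {06fc, 0d1f, 211d, 26c1, 2dcf, 49b2, 6bb5, a494, a757, a83f, b40c, c987, cab5, cd99, de3b, eab1, ed91, f326}.
That is 18 commits.

18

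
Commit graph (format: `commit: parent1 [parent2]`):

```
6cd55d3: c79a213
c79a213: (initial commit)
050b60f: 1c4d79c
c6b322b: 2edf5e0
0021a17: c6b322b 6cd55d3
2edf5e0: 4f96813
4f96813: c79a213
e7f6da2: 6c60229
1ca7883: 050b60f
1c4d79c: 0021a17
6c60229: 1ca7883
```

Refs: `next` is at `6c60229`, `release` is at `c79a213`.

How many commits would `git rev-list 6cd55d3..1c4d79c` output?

5

Reachable from 1c4d79c: {0021a17, 1c4d79c, 2edf5e0, 4f96813, 6cd55d3, c6b322b, c79a213}.
Reachable from 6cd55d3: {6cd55d3, c79a213}.
In 1c4d79c's history but not 6cd55d3's: {0021a17, 1c4d79c, 2edf5e0, 4f96813, c6b322b} — 5 commits.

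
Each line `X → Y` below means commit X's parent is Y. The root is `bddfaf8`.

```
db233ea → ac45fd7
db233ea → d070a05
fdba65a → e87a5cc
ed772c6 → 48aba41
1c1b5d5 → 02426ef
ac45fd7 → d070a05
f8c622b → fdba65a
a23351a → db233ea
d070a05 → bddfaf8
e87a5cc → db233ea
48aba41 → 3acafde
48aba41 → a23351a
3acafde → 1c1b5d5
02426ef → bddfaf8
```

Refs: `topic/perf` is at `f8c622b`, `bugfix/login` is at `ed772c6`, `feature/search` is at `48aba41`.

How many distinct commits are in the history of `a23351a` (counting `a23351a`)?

5

Walking parent pointers from a23351a: reachable set = {a23351a, ac45fd7, bddfaf8, d070a05, db233ea}.
That is 5 commits.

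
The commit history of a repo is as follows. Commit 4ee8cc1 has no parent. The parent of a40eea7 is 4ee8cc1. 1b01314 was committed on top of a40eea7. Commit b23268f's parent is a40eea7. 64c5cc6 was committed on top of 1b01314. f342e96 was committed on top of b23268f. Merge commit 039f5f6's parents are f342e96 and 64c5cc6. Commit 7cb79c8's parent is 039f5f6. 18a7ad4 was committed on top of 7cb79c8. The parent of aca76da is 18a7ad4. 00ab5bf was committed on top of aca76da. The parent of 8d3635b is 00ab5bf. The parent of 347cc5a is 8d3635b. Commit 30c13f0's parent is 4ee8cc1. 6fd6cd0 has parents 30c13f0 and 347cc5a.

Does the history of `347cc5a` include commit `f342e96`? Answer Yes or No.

Ancestors of 347cc5a (commits reachable by following parents): {00ab5bf, 039f5f6, 18a7ad4, 1b01314, 347cc5a, 4ee8cc1, 64c5cc6, 7cb79c8, 8d3635b, a40eea7, aca76da, b23268f, f342e96}.
f342e96 is in that set, so it is an ancestor of 347cc5a.

Yes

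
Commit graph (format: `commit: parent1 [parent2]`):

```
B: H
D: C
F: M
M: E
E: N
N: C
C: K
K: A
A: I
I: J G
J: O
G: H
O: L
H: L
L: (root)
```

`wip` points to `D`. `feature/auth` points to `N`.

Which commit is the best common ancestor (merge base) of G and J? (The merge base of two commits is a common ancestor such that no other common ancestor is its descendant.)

L

Ancestors of G: {G, H, L}.
Ancestors of J: {J, L, O}.
Common ancestors: {L}.
The only common ancestor is L, so it is the merge base.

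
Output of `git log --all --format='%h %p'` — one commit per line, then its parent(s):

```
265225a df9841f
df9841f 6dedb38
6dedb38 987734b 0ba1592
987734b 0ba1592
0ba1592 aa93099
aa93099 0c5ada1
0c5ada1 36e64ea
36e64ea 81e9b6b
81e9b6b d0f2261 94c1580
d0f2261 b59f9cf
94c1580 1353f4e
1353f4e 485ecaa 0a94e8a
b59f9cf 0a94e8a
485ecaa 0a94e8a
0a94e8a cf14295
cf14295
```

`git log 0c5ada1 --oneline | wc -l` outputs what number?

10

Walking parent pointers from 0c5ada1: reachable set = {0a94e8a, 0c5ada1, 1353f4e, 36e64ea, 485ecaa, 81e9b6b, 94c1580, b59f9cf, cf14295, d0f2261}.
That is 10 commits.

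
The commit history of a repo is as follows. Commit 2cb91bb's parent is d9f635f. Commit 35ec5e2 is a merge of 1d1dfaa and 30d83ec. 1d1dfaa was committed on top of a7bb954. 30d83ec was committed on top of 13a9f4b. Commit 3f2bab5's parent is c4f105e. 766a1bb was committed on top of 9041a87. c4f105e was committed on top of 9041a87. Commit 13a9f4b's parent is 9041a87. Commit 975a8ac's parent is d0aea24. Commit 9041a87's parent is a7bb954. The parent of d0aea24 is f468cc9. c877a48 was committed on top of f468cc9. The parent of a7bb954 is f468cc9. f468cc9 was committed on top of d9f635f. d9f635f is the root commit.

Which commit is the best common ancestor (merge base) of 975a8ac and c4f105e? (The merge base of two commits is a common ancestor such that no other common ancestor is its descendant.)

Ancestors of 975a8ac: {975a8ac, d0aea24, d9f635f, f468cc9}.
Ancestors of c4f105e: {9041a87, a7bb954, c4f105e, d9f635f, f468cc9}.
Common ancestors: {d9f635f, f468cc9}.
Among these, f468cc9 is not an ancestor of any other common ancestor — it is the merge base.

f468cc9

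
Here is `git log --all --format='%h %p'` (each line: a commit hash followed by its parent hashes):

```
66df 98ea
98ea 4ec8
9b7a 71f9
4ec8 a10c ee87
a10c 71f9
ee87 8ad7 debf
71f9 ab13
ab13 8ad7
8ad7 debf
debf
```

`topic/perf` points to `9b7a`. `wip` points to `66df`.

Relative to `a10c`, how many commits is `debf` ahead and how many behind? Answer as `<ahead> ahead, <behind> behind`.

Reachable from debf: {debf}.
Reachable from a10c: {71f9, 8ad7, a10c, ab13, debf}.
Only in debf's history (ahead): {} — 0.
Only in a10c's history (behind): {71f9, 8ad7, a10c, ab13} — 4.

0 ahead, 4 behind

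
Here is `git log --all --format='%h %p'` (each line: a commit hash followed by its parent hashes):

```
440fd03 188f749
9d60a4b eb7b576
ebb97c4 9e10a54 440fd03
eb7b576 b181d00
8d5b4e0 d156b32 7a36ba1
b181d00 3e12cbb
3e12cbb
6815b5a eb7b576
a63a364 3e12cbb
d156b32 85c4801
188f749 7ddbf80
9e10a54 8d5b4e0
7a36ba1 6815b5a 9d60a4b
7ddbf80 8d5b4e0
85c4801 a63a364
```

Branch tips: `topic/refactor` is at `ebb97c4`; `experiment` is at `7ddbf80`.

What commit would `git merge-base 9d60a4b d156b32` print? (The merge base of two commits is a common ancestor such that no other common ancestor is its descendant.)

Ancestors of 9d60a4b: {3e12cbb, 9d60a4b, b181d00, eb7b576}.
Ancestors of d156b32: {3e12cbb, 85c4801, a63a364, d156b32}.
Common ancestors: {3e12cbb}.
The only common ancestor is 3e12cbb, so it is the merge base.

3e12cbb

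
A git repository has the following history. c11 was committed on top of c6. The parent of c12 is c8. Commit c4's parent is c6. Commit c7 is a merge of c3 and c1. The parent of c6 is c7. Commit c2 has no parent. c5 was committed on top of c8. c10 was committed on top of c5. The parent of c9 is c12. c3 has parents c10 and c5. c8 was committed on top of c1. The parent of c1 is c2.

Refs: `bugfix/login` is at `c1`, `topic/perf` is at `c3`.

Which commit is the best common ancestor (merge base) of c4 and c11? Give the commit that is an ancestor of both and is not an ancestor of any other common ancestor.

c6

Ancestors of c4: {c1, c10, c2, c3, c4, c5, c6, c7, c8}.
Ancestors of c11: {c1, c10, c11, c2, c3, c5, c6, c7, c8}.
Common ancestors: {c1, c10, c2, c3, c5, c6, c7, c8}.
Among these, c6 is not an ancestor of any other common ancestor — it is the merge base.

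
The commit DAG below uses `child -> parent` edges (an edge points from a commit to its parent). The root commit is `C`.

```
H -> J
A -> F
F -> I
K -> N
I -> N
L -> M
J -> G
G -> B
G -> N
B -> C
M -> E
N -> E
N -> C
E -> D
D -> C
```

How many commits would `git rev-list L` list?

5

Walking parent pointers from L: reachable set = {C, D, E, L, M}.
That is 5 commits.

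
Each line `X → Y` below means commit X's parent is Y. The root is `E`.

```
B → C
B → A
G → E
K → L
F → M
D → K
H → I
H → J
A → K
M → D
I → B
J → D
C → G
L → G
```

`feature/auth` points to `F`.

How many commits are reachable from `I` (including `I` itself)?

Walking parent pointers from I: reachable set = {A, B, C, E, G, I, K, L}.
That is 8 commits.

8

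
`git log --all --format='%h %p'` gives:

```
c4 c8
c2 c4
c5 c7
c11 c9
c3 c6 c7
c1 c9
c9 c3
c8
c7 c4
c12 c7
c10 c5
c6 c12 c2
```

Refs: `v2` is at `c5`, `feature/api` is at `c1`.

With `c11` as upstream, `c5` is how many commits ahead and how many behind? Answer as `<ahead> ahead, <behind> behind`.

Reachable from c5: {c4, c5, c7, c8}.
Reachable from c11: {c11, c12, c2, c3, c4, c6, c7, c8, c9}.
Only in c5's history (ahead): {c5} — 1.
Only in c11's history (behind): {c11, c12, c2, c3, c6, c9} — 6.

1 ahead, 6 behind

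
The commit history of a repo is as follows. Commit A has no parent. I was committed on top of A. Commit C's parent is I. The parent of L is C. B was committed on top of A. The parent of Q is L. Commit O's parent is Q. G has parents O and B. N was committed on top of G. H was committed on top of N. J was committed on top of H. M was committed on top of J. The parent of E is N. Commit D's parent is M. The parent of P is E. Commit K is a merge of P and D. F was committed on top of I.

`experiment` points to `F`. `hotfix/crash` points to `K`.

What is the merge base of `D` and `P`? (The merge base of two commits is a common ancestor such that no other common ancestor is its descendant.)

Ancestors of D: {A, B, C, D, G, H, I, J, L, M, N, O, Q}.
Ancestors of P: {A, B, C, E, G, I, L, N, O, P, Q}.
Common ancestors: {A, B, C, G, I, L, N, O, Q}.
Among these, N is not an ancestor of any other common ancestor — it is the merge base.

N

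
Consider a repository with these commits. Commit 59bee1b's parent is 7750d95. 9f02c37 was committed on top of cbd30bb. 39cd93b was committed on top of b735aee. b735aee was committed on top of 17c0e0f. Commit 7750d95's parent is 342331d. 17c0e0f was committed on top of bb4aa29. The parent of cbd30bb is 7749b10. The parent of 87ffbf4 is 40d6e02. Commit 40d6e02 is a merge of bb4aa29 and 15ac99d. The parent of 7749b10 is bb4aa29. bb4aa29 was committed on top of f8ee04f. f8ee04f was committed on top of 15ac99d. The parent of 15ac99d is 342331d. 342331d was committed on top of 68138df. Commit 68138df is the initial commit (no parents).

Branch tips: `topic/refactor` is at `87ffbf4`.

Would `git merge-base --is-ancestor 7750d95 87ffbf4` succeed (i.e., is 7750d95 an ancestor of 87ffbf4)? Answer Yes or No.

No

Ancestors of 87ffbf4: {15ac99d, 342331d, 40d6e02, 68138df, 87ffbf4, bb4aa29, f8ee04f}.
7750d95 is not in that set, so it is not an ancestor of 87ffbf4.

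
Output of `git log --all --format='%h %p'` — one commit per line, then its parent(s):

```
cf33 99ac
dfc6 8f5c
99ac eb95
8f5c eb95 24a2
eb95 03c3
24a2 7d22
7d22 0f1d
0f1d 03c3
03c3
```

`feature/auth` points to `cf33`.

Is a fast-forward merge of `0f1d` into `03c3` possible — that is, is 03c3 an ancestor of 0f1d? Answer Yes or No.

Yes

A fast-forward from 03c3 to 0f1d is possible iff 03c3 is an ancestor of 0f1d.
Ancestors of 0f1d: {03c3, 0f1d}.
03c3 is among them, so fast-forward is possible.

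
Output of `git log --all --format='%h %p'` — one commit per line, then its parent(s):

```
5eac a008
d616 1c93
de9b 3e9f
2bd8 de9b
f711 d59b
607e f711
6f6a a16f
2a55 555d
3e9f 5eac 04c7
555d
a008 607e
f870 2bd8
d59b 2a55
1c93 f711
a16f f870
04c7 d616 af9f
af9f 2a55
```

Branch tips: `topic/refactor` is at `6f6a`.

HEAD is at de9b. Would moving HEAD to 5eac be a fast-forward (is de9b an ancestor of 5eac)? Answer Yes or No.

A fast-forward from de9b to 5eac is possible iff de9b is an ancestor of 5eac.
Ancestors of 5eac: {2a55, 555d, 5eac, 607e, a008, d59b, f711}.
de9b is not among them, so fast-forward is not possible.

No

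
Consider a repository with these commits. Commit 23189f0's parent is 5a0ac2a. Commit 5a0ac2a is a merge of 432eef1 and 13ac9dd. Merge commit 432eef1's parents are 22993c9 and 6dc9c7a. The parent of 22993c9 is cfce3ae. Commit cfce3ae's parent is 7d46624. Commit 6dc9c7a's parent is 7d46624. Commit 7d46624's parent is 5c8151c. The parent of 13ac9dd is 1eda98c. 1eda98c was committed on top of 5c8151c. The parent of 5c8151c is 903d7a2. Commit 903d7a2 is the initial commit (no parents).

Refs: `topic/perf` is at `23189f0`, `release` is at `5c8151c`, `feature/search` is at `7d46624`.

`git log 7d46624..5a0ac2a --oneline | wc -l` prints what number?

7

Reachable from 5a0ac2a: {13ac9dd, 1eda98c, 22993c9, 432eef1, 5a0ac2a, 5c8151c, 6dc9c7a, 7d46624, 903d7a2, cfce3ae}.
Reachable from 7d46624: {5c8151c, 7d46624, 903d7a2}.
In 5a0ac2a's history but not 7d46624's: {13ac9dd, 1eda98c, 22993c9, 432eef1, 5a0ac2a, 6dc9c7a, cfce3ae} — 7 commits.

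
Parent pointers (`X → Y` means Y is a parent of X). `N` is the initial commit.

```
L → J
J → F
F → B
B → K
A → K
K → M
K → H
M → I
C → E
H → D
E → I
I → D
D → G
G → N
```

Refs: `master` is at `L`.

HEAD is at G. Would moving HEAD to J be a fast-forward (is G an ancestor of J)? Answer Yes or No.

Yes

A fast-forward from G to J is possible iff G is an ancestor of J.
Ancestors of J: {B, D, F, G, H, I, J, K, M, N}.
G is among them, so fast-forward is possible.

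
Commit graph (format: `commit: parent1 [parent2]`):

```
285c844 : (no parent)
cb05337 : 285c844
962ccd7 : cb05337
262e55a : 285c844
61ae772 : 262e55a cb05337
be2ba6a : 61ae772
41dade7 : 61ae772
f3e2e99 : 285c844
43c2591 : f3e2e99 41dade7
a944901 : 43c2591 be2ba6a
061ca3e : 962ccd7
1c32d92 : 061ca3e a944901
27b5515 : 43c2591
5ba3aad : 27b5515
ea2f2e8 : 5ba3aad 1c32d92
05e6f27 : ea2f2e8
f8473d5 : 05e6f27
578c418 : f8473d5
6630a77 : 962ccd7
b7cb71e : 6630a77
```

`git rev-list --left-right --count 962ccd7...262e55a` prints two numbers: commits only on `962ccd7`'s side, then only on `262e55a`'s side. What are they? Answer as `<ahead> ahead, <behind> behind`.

2 ahead, 1 behind

Reachable from 962ccd7: {285c844, 962ccd7, cb05337}.
Reachable from 262e55a: {262e55a, 285c844}.
Only in 962ccd7's history (ahead): {962ccd7, cb05337} — 2.
Only in 262e55a's history (behind): {262e55a} — 1.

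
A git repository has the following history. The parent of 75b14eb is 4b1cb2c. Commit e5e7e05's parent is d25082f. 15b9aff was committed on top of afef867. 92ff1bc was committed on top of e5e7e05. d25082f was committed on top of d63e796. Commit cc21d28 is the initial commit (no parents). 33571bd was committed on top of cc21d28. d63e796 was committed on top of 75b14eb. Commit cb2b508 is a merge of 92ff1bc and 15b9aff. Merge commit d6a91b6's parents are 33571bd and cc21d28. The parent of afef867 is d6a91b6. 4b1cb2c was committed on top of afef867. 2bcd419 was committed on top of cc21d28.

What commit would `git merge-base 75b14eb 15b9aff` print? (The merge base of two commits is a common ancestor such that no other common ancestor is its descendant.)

afef867

Ancestors of 75b14eb: {33571bd, 4b1cb2c, 75b14eb, afef867, cc21d28, d6a91b6}.
Ancestors of 15b9aff: {15b9aff, 33571bd, afef867, cc21d28, d6a91b6}.
Common ancestors: {33571bd, afef867, cc21d28, d6a91b6}.
Among these, afef867 is not an ancestor of any other common ancestor — it is the merge base.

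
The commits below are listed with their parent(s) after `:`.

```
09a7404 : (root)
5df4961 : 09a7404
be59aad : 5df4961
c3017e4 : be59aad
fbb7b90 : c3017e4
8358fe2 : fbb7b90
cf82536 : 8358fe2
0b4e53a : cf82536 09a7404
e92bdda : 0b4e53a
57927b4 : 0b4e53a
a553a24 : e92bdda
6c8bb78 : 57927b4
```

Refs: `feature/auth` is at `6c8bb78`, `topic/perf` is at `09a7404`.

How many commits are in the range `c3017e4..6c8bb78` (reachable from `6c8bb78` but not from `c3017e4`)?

6

Reachable from 6c8bb78: {09a7404, 0b4e53a, 57927b4, 5df4961, 6c8bb78, 8358fe2, be59aad, c3017e4, cf82536, fbb7b90}.
Reachable from c3017e4: {09a7404, 5df4961, be59aad, c3017e4}.
In 6c8bb78's history but not c3017e4's: {0b4e53a, 57927b4, 6c8bb78, 8358fe2, cf82536, fbb7b90} — 6 commits.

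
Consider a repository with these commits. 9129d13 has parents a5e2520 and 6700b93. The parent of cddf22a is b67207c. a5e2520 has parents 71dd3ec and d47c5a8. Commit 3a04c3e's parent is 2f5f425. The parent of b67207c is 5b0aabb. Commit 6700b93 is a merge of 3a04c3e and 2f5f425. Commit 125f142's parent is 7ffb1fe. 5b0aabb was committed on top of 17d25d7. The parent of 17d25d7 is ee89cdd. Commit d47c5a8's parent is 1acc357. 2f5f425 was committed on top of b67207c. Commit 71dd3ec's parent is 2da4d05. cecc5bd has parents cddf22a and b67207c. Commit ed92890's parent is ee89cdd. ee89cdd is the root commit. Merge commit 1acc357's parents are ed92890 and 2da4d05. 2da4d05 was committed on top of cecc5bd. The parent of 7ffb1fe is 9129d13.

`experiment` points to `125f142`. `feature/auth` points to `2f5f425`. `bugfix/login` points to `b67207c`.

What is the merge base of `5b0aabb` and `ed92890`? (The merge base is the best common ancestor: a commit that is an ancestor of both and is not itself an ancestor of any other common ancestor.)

Ancestors of 5b0aabb: {17d25d7, 5b0aabb, ee89cdd}.
Ancestors of ed92890: {ed92890, ee89cdd}.
Common ancestors: {ee89cdd}.
The only common ancestor is ee89cdd, so it is the merge base.

ee89cdd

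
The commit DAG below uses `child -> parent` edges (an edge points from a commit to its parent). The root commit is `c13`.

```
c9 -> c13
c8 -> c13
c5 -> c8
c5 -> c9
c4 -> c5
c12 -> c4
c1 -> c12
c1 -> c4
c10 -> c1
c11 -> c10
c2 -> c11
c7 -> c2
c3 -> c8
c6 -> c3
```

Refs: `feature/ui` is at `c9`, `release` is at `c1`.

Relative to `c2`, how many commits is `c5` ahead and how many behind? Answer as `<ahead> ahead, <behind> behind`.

0 ahead, 6 behind

Reachable from c5: {c13, c5, c8, c9}.
Reachable from c2: {c1, c10, c11, c12, c13, c2, c4, c5, c8, c9}.
Only in c5's history (ahead): {} — 0.
Only in c2's history (behind): {c1, c10, c11, c12, c2, c4} — 6.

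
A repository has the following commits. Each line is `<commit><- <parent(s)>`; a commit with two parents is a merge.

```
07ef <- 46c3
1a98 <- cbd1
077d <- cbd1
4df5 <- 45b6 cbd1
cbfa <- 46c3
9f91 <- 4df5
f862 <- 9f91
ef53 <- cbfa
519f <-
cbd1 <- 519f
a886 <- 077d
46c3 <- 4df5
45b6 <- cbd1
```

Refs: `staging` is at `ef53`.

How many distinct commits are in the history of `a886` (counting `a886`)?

4

Walking parent pointers from a886: reachable set = {077d, 519f, a886, cbd1}.
That is 4 commits.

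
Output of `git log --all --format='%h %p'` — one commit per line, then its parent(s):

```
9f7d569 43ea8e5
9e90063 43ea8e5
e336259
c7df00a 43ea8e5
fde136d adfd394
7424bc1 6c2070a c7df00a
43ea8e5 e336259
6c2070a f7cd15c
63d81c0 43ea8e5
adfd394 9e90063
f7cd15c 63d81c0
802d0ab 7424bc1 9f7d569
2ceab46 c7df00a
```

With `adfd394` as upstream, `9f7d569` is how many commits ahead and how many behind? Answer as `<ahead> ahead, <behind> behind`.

Reachable from 9f7d569: {43ea8e5, 9f7d569, e336259}.
Reachable from adfd394: {43ea8e5, 9e90063, adfd394, e336259}.
Only in 9f7d569's history (ahead): {9f7d569} — 1.
Only in adfd394's history (behind): {9e90063, adfd394} — 2.

1 ahead, 2 behind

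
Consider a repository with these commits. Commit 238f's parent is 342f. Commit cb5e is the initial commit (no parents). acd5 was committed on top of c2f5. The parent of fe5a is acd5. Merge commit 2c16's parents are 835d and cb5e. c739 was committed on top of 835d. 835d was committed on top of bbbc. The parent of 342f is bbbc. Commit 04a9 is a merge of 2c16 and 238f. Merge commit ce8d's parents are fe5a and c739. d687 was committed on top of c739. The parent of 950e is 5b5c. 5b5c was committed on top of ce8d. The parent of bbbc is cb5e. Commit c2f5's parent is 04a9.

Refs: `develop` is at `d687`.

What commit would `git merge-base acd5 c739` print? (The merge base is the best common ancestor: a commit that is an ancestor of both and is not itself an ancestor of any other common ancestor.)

835d

Ancestors of acd5: {04a9, 238f, 2c16, 342f, 835d, acd5, bbbc, c2f5, cb5e}.
Ancestors of c739: {835d, bbbc, c739, cb5e}.
Common ancestors: {835d, bbbc, cb5e}.
Among these, 835d is not an ancestor of any other common ancestor — it is the merge base.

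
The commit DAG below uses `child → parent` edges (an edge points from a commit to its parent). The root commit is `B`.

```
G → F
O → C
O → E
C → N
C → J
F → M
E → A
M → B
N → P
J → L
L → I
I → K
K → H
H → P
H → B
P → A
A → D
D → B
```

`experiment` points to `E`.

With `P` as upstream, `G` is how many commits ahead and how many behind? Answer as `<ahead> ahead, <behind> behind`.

Reachable from G: {B, F, G, M}.
Reachable from P: {A, B, D, P}.
Only in G's history (ahead): {F, G, M} — 3.
Only in P's history (behind): {A, D, P} — 3.

3 ahead, 3 behind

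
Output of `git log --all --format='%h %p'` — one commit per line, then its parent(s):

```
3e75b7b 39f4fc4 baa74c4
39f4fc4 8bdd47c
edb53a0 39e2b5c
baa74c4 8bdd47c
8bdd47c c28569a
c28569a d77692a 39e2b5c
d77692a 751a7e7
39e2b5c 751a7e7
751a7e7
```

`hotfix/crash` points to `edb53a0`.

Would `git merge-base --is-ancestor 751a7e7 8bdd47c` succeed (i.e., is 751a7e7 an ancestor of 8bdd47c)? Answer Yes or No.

Ancestors of 8bdd47c (commits reachable by following parents): {39e2b5c, 751a7e7, 8bdd47c, c28569a, d77692a}.
751a7e7 is in that set, so it is an ancestor of 8bdd47c.

Yes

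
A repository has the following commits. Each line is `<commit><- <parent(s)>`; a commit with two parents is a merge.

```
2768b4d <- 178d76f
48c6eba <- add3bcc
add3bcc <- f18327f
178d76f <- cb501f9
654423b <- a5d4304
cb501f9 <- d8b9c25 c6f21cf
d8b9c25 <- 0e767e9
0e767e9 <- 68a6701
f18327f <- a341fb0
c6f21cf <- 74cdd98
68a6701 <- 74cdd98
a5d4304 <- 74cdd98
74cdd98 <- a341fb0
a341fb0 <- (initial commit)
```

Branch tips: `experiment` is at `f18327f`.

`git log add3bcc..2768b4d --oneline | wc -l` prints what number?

Reachable from 2768b4d: {0e767e9, 178d76f, 2768b4d, 68a6701, 74cdd98, a341fb0, c6f21cf, cb501f9, d8b9c25}.
Reachable from add3bcc: {a341fb0, add3bcc, f18327f}.
In 2768b4d's history but not add3bcc's: {0e767e9, 178d76f, 2768b4d, 68a6701, 74cdd98, c6f21cf, cb501f9, d8b9c25} — 8 commits.

8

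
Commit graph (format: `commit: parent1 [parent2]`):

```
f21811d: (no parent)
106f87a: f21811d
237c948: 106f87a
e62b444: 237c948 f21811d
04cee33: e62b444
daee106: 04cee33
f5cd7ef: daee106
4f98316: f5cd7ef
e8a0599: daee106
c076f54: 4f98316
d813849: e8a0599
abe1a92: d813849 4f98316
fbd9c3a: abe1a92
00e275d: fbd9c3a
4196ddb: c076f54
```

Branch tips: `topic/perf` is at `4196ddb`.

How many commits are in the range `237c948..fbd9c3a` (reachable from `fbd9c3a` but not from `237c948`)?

9

Reachable from fbd9c3a: {04cee33, 106f87a, 237c948, 4f98316, abe1a92, d813849, daee106, e62b444, e8a0599, f21811d, f5cd7ef, fbd9c3a}.
Reachable from 237c948: {106f87a, 237c948, f21811d}.
In fbd9c3a's history but not 237c948's: {04cee33, 4f98316, abe1a92, d813849, daee106, e62b444, e8a0599, f5cd7ef, fbd9c3a} — 9 commits.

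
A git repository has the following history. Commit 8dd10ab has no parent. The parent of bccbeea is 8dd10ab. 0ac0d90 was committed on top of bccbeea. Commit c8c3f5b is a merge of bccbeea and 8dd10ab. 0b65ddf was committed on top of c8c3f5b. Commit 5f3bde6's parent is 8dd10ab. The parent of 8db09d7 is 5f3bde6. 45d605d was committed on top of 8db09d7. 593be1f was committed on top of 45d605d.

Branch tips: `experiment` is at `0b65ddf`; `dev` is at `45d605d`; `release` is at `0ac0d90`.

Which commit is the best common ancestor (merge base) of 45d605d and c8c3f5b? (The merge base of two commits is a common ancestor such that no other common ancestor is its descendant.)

8dd10ab

Ancestors of 45d605d: {45d605d, 5f3bde6, 8db09d7, 8dd10ab}.
Ancestors of c8c3f5b: {8dd10ab, bccbeea, c8c3f5b}.
Common ancestors: {8dd10ab}.
The only common ancestor is 8dd10ab, so it is the merge base.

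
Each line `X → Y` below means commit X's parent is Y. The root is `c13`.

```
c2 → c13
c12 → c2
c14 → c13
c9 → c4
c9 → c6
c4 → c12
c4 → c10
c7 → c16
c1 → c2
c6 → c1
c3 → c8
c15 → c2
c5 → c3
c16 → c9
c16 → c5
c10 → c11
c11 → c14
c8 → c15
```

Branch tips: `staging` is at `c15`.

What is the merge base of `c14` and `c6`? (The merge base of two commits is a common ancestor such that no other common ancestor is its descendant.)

c13

Ancestors of c14: {c13, c14}.
Ancestors of c6: {c1, c13, c2, c6}.
Common ancestors: {c13}.
The only common ancestor is c13, so it is the merge base.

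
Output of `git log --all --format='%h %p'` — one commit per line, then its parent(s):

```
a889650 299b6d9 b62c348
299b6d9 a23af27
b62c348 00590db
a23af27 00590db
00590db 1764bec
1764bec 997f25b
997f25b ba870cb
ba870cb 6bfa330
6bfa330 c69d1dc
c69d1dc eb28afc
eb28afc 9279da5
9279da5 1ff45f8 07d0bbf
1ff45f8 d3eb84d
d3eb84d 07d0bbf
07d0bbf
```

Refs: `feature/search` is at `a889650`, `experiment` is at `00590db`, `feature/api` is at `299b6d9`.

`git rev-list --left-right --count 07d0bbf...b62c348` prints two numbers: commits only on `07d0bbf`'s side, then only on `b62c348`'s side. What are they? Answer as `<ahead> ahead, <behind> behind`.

0 ahead, 11 behind

Reachable from 07d0bbf: {07d0bbf}.
Reachable from b62c348: {00590db, 07d0bbf, 1764bec, 1ff45f8, 6bfa330, 9279da5, 997f25b, b62c348, ba870cb, c69d1dc, d3eb84d, eb28afc}.
Only in 07d0bbf's history (ahead): {} — 0.
Only in b62c348's history (behind): {00590db, 1764bec, 1ff45f8, 6bfa330, 9279da5, 997f25b, b62c348, ba870cb, c69d1dc, d3eb84d, eb28afc} — 11.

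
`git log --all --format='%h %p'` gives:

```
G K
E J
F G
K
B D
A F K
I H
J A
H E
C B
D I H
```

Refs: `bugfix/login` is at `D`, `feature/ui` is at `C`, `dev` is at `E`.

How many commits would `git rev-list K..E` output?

Reachable from E: {A, E, F, G, J, K}.
Reachable from K: {K}.
In E's history but not K's: {A, E, F, G, J} — 5 commits.

5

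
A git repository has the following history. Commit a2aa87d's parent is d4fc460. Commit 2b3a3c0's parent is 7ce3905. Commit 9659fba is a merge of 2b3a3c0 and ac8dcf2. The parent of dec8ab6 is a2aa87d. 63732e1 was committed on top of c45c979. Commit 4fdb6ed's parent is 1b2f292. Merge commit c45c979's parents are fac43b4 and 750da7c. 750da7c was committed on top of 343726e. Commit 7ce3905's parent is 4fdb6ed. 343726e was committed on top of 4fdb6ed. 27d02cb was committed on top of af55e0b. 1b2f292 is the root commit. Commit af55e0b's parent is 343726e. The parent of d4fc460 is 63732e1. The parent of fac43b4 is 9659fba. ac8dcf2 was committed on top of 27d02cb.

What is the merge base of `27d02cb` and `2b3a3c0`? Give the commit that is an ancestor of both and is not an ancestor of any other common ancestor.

4fdb6ed

Ancestors of 27d02cb: {1b2f292, 27d02cb, 343726e, 4fdb6ed, af55e0b}.
Ancestors of 2b3a3c0: {1b2f292, 2b3a3c0, 4fdb6ed, 7ce3905}.
Common ancestors: {1b2f292, 4fdb6ed}.
Among these, 4fdb6ed is not an ancestor of any other common ancestor — it is the merge base.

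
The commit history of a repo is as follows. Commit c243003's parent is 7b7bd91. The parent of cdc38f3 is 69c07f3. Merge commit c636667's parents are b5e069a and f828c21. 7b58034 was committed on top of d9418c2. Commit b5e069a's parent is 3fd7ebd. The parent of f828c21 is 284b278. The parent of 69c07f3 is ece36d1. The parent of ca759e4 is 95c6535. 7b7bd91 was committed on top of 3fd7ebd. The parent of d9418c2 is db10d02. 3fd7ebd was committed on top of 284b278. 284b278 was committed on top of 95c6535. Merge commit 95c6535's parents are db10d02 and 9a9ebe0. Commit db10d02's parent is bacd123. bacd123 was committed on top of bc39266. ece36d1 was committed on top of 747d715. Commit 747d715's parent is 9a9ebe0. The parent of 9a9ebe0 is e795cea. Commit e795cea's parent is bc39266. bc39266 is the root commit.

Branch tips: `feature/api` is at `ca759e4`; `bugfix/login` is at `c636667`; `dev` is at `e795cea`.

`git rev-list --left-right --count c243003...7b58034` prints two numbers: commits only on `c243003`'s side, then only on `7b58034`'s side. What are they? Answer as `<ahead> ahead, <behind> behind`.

Reachable from c243003: {284b278, 3fd7ebd, 7b7bd91, 95c6535, 9a9ebe0, bacd123, bc39266, c243003, db10d02, e795cea}.
Reachable from 7b58034: {7b58034, bacd123, bc39266, d9418c2, db10d02}.
Only in c243003's history (ahead): {284b278, 3fd7ebd, 7b7bd91, 95c6535, 9a9ebe0, c243003, e795cea} — 7.
Only in 7b58034's history (behind): {7b58034, d9418c2} — 2.

7 ahead, 2 behind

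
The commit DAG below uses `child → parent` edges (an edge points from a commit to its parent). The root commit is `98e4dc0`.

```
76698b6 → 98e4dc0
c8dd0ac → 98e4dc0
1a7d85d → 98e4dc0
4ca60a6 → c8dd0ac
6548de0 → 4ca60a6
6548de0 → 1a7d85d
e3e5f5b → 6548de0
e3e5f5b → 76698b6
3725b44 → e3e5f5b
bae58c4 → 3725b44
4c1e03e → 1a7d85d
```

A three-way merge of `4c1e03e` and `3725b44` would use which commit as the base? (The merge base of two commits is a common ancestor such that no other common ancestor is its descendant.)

1a7d85d

Ancestors of 4c1e03e: {1a7d85d, 4c1e03e, 98e4dc0}.
Ancestors of 3725b44: {1a7d85d, 3725b44, 4ca60a6, 6548de0, 76698b6, 98e4dc0, c8dd0ac, e3e5f5b}.
Common ancestors: {1a7d85d, 98e4dc0}.
Among these, 1a7d85d is not an ancestor of any other common ancestor — it is the merge base.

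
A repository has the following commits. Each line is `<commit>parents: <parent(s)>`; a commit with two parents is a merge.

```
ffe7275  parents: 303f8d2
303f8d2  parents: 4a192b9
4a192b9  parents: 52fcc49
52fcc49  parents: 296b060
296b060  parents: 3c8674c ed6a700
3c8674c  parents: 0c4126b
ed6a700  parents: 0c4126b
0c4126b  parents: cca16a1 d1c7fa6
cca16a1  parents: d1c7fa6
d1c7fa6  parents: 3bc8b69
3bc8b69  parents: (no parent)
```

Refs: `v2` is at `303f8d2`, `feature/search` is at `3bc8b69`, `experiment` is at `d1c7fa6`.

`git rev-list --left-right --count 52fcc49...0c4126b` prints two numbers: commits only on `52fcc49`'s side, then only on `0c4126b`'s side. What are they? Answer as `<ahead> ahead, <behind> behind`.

Reachable from 52fcc49: {0c4126b, 296b060, 3bc8b69, 3c8674c, 52fcc49, cca16a1, d1c7fa6, ed6a700}.
Reachable from 0c4126b: {0c4126b, 3bc8b69, cca16a1, d1c7fa6}.
Only in 52fcc49's history (ahead): {296b060, 3c8674c, 52fcc49, ed6a700} — 4.
Only in 0c4126b's history (behind): {} — 0.

4 ahead, 0 behind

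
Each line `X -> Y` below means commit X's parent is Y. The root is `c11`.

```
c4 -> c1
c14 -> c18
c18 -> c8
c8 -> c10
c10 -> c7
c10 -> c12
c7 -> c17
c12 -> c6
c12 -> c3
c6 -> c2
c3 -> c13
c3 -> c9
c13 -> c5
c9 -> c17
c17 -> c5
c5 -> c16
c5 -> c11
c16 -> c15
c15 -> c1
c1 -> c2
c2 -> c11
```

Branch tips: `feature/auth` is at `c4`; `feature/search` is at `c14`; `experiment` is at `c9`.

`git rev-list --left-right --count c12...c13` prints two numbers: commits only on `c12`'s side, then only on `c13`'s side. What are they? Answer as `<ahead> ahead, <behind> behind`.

5 ahead, 0 behind

Reachable from c12: {c1, c11, c12, c13, c15, c16, c17, c2, c3, c5, c6, c9}.
Reachable from c13: {c1, c11, c13, c15, c16, c2, c5}.
Only in c12's history (ahead): {c12, c17, c3, c6, c9} — 5.
Only in c13's history (behind): {} — 0.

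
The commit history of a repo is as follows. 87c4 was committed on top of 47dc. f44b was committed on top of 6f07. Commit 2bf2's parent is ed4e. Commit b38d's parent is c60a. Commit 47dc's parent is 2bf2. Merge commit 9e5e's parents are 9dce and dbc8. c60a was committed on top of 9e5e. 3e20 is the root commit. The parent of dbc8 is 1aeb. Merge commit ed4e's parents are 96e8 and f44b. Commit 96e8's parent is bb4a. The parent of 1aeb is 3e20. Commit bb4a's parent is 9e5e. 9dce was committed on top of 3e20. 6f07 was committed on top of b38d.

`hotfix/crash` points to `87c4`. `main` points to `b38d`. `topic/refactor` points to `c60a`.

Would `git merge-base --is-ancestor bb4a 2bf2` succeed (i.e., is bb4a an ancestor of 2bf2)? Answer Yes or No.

Yes

Ancestors of 2bf2 (commits reachable by following parents): {1aeb, 2bf2, 3e20, 6f07, 96e8, 9dce, 9e5e, b38d, bb4a, c60a, dbc8, ed4e, f44b}.
bb4a is in that set, so it is an ancestor of 2bf2.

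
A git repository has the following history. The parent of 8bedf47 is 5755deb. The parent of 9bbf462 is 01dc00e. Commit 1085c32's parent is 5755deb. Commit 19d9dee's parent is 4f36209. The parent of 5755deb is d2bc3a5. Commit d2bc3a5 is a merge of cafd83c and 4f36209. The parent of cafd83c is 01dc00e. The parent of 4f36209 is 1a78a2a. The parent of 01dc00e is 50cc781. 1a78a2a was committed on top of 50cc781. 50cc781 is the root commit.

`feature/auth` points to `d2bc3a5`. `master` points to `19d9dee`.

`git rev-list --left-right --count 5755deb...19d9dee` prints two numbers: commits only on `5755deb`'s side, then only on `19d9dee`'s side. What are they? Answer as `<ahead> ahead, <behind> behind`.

Reachable from 5755deb: {01dc00e, 1a78a2a, 4f36209, 50cc781, 5755deb, cafd83c, d2bc3a5}.
Reachable from 19d9dee: {19d9dee, 1a78a2a, 4f36209, 50cc781}.
Only in 5755deb's history (ahead): {01dc00e, 5755deb, cafd83c, d2bc3a5} — 4.
Only in 19d9dee's history (behind): {19d9dee} — 1.

4 ahead, 1 behind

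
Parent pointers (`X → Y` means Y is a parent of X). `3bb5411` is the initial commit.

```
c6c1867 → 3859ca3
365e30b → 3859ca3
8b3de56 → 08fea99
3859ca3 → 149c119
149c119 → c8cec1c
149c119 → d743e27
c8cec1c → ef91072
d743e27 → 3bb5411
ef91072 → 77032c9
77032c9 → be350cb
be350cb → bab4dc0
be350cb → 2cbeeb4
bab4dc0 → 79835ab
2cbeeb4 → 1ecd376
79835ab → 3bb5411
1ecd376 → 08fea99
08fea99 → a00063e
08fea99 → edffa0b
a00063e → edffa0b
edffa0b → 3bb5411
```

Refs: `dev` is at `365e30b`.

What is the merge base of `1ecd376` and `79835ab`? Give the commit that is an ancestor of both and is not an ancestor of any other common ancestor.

3bb5411

Ancestors of 1ecd376: {08fea99, 1ecd376, 3bb5411, a00063e, edffa0b}.
Ancestors of 79835ab: {3bb5411, 79835ab}.
Common ancestors: {3bb5411}.
The only common ancestor is 3bb5411, so it is the merge base.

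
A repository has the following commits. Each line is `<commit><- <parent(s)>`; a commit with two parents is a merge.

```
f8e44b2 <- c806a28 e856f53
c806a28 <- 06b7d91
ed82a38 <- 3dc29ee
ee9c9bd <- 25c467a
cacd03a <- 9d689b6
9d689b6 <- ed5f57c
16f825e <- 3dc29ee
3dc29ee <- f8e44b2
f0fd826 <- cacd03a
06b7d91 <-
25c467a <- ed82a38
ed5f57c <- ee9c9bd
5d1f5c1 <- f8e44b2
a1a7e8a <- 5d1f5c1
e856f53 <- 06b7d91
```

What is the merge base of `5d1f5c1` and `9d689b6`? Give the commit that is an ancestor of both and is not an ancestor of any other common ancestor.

Ancestors of 5d1f5c1: {06b7d91, 5d1f5c1, c806a28, e856f53, f8e44b2}.
Ancestors of 9d689b6: {06b7d91, 25c467a, 3dc29ee, 9d689b6, c806a28, e856f53, ed5f57c, ed82a38, ee9c9bd, f8e44b2}.
Common ancestors: {06b7d91, c806a28, e856f53, f8e44b2}.
Among these, f8e44b2 is not an ancestor of any other common ancestor — it is the merge base.

f8e44b2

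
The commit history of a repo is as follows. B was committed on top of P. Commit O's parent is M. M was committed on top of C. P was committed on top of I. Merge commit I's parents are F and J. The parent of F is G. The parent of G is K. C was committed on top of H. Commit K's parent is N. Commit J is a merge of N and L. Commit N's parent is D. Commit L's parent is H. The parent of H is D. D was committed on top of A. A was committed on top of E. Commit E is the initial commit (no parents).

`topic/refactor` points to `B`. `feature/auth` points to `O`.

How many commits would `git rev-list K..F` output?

Reachable from F: {A, D, E, F, G, K, N}.
Reachable from K: {A, D, E, K, N}.
In F's history but not K's: {F, G} — 2 commits.

2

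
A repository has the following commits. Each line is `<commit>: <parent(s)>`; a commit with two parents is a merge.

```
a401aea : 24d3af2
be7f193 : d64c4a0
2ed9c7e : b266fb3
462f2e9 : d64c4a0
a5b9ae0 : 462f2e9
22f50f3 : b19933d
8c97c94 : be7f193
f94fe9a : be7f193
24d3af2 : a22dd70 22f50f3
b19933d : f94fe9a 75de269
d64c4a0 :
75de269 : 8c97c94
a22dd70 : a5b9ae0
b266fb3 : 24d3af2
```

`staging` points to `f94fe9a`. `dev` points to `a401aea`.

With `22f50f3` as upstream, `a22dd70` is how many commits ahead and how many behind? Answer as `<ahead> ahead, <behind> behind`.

Reachable from a22dd70: {462f2e9, a22dd70, a5b9ae0, d64c4a0}.
Reachable from 22f50f3: {22f50f3, 75de269, 8c97c94, b19933d, be7f193, d64c4a0, f94fe9a}.
Only in a22dd70's history (ahead): {462f2e9, a22dd70, a5b9ae0} — 3.
Only in 22f50f3's history (behind): {22f50f3, 75de269, 8c97c94, b19933d, be7f193, f94fe9a} — 6.

3 ahead, 6 behind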